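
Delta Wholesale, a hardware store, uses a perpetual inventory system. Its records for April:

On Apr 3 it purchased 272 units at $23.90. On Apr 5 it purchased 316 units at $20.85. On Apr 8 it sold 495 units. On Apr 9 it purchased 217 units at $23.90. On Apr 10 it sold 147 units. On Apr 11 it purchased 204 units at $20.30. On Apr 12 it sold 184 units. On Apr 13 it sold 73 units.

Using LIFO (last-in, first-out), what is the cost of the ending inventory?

Ending inventory = $2,629.00

Apr 8, 495 sold [LIFO — newest first]: 316 @ $20.85 + 179 @ $23.90 = $10,866.70
Apr 10, 147 sold [LIFO — newest first]: 147 @ $23.90 = $3,513.30
Apr 12, 184 sold [LIFO — newest first]: 184 @ $20.30 = $3,735.20
Apr 13, 73 sold [LIFO — newest first]: 20 @ $20.30 + 53 @ $23.90 = $1,672.70
Total COGS = $10,866.70 + $3,513.30 + $3,735.20 + $1,672.70 = $19,787.90
Ending inventory: 93 @ $23.90 + 17 @ $23.90 = $2,629.00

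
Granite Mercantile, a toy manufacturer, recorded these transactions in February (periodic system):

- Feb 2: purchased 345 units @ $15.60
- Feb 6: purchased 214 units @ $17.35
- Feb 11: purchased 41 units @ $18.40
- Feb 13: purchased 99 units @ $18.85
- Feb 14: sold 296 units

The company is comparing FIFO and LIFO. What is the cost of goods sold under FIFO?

COGS = $4,617.60

FIFO COGS: 296 @ $15.60 = $4,617.60
LIFO COGS: 99 @ $18.85 + 41 @ $18.40 + 156 @ $17.35 = $5,327.15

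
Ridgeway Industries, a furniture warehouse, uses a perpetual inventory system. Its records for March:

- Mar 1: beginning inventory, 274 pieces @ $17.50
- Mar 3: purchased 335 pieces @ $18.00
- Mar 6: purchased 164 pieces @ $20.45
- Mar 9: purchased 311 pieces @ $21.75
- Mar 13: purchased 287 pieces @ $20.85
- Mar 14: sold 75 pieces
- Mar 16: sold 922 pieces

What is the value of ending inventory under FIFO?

Mar 14, 75 sold [FIFO — oldest first]: 75 @ $17.50 = $1,312.50
Mar 16, 922 sold [FIFO — oldest first]: 199 @ $17.50 + 335 @ $18.00 + 164 @ $20.45 + 224 @ $21.75 = $17,738.30
Total COGS = $1,312.50 + $17,738.30 = $19,050.80
Ending inventory: 87 @ $21.75 + 287 @ $20.85 = $7,876.20
Check: goods available $26,927.00 = COGS $19,050.80 + ending $7,876.20

Ending inventory = $7,876.20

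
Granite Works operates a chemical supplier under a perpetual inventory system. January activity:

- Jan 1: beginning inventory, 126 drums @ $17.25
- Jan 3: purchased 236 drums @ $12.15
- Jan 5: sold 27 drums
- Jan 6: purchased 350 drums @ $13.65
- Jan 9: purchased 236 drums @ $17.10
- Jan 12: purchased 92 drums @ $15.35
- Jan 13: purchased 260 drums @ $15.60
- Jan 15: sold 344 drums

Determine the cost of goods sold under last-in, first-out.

Jan 5, 27 sold [LIFO — newest first]: 27 @ $12.15 = $328.05
Jan 15, 344 sold [LIFO — newest first]: 260 @ $15.60 + 84 @ $15.35 = $5,345.40
Total COGS = $328.05 + $5,345.40 = $5,673.45
Ending inventory: 126 @ $17.25 + 209 @ $12.15 + 350 @ $13.65 + 236 @ $17.10 + 8 @ $15.35 = $13,648.75

COGS = $5,673.45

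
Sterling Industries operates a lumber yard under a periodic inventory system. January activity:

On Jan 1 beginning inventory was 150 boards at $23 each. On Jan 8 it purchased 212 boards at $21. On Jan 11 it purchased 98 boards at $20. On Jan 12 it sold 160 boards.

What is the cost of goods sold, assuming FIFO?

Jan 12, 160 sold [FIFO — oldest first]: 150 @ $23 + 10 @ $21 = $3,660
Ending inventory: 202 @ $21 + 98 @ $20 = $6,202

COGS = $3,660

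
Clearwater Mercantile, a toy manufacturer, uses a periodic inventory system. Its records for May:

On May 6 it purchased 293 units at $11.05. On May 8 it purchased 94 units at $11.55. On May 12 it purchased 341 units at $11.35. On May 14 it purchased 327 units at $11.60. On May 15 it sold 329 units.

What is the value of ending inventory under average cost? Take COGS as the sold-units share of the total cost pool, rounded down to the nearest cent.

May 15, sell 329: 329/1055 × $11,986.90 → $3,738.09
Ending inventory (cost pool remaining) = $8,248.81

Ending inventory = $8,248.81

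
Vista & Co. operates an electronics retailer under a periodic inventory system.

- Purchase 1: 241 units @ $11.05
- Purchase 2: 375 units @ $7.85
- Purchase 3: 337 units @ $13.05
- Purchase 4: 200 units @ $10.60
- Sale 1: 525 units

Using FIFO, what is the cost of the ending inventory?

Sale 1 (525) [FIFO — oldest first]: 241 @ $11.05 + 284 @ $7.85 = $4,892.45
Ending inventory: 91 @ $7.85 + 337 @ $13.05 + 200 @ $10.60 = $7,232.20
Check: goods available $12,124.65 = COGS $4,892.45 + ending $7,232.20

Ending inventory = $7,232.20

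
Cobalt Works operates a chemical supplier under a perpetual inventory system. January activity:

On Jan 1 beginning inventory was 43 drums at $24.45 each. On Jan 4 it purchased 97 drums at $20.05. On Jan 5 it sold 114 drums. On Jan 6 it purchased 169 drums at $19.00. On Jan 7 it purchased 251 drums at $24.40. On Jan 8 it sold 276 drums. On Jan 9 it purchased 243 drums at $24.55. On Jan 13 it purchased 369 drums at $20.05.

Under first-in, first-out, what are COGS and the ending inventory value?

Jan 5, 114 sold [FIFO — oldest first]: 43 @ $24.45 + 71 @ $20.05 = $2,474.90
Jan 8, 276 sold [FIFO — oldest first]: 26 @ $20.05 + 169 @ $19.00 + 81 @ $24.40 = $5,708.70
Total COGS = $2,474.90 + $5,708.70 = $8,183.60
Ending inventory: 170 @ $24.40 + 243 @ $24.55 + 369 @ $20.05 = $17,512.10
Check: goods available $25,695.70 = COGS $8,183.60 + ending $17,512.10

COGS = $8,183.60; ending inventory = $17,512.10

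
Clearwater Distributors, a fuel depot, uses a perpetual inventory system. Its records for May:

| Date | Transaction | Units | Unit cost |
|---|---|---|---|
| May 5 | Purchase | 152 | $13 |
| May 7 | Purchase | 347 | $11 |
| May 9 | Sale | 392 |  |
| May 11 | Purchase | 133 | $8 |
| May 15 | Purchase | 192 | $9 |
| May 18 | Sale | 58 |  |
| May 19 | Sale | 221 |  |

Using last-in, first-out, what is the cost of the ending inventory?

May 9, 392 sold [LIFO — newest first]: 347 @ $11 + 45 @ $13 = $4,402
May 18, 58 sold [LIFO — newest first]: 58 @ $9 = $522
May 19, 221 sold [LIFO — newest first]: 134 @ $9 + 87 @ $8 = $1,902
Total COGS = $4,402 + $522 + $1,902 = $6,826
Ending inventory: 107 @ $13 + 46 @ $8 = $1,759
Check: goods available $8,585 = COGS $6,826 + ending $1,759

Ending inventory = $1,759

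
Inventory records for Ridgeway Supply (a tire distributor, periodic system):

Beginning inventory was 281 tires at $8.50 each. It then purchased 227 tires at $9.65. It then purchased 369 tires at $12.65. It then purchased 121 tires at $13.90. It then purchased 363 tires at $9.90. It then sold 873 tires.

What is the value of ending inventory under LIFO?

Ending inventory = $4,386.05

Sale 1 (873) [LIFO — newest first]: 363 @ $9.90 + 121 @ $13.90 + 369 @ $12.65 + 20 @ $9.65 = $10,136.45
Ending inventory: 281 @ $8.50 + 207 @ $9.65 = $4,386.05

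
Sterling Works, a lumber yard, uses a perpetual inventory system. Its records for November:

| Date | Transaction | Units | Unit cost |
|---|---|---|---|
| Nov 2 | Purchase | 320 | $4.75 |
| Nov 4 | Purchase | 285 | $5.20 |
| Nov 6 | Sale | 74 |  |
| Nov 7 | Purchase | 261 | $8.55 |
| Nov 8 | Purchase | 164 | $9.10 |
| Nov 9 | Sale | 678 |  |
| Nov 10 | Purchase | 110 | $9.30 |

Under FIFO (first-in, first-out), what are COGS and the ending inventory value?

Nov 6, 74 sold [FIFO — oldest first]: 74 @ $4.75 = $351.50
Nov 9, 678 sold [FIFO — oldest first]: 246 @ $4.75 + 285 @ $5.20 + 147 @ $8.55 = $3,907.35
Total COGS = $351.50 + $3,907.35 = $4,258.85
Ending inventory: 114 @ $8.55 + 164 @ $9.10 + 110 @ $9.30 = $3,490.10
Check: goods available $7,748.95 = COGS $4,258.85 + ending $3,490.10

COGS = $4,258.85; ending inventory = $3,490.10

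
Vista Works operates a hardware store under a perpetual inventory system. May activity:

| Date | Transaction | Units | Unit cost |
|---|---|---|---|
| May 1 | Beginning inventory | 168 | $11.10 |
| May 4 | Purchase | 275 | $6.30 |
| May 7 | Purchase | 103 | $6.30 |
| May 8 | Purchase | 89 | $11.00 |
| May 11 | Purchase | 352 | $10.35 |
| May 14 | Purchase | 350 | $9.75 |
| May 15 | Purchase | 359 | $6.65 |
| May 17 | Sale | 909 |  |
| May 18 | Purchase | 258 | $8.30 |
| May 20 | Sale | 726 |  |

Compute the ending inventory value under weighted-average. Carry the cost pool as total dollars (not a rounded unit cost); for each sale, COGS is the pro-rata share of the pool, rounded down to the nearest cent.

After May 1: 168 on hand, pool $1,864.80 (≈ $11.1000 each)
After May 4: 443 on hand, pool $3,597.30 (≈ $8.1203 each)
After May 7: 546 on hand, pool $4,246.20 (≈ $7.7769 each)
After May 8: 635 on hand, pool $5,225.20 (≈ $8.2287 each)
After May 11: 987 on hand, pool $8,868.40 (≈ $8.9852 each)
After May 14: 1337 on hand, pool $12,280.90 (≈ $9.1854 each)
After May 15: 1696 on hand, pool $14,668.25 (≈ $8.6487 each)
May 17, sell 909: 909/1696 × $14,668.25 → $7,861.69
After May 18: 1045 on hand, pool $8,947.96 (≈ $8.5626 each)
May 20, sell 726: 726/1045 × $8,947.96 → $6,216.47
Total COGS = $7,861.69 + $6,216.47 = $14,078.16
Ending inventory (cost pool remaining) = $2,731.49
Check: goods available $16,809.65 = COGS $14,078.16 + ending $2,731.49

Ending inventory = $2,731.49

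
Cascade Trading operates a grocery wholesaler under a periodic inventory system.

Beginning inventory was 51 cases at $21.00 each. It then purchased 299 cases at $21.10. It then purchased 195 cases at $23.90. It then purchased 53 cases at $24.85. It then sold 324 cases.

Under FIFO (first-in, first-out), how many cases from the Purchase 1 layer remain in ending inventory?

Sale 1 (324) [FIFO — oldest first]: 51 @ $21.00 + 273 @ $21.10 = $6,831.30
Ending inventory: 26 @ $21.10 + 195 @ $23.90 + 53 @ $24.85 = $6,526.15

26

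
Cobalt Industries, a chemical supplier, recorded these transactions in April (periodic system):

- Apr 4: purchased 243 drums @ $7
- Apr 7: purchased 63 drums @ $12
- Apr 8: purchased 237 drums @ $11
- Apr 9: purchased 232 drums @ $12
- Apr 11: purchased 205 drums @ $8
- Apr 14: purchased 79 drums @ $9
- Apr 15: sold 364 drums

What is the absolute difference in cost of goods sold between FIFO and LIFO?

FIFO COGS: 243 @ $7 + 63 @ $12 + 58 @ $11 = $3,095
LIFO COGS: 79 @ $9 + 205 @ $8 + 80 @ $12 = $3,311
Difference = |$3,095 − $3,311| = $216

$216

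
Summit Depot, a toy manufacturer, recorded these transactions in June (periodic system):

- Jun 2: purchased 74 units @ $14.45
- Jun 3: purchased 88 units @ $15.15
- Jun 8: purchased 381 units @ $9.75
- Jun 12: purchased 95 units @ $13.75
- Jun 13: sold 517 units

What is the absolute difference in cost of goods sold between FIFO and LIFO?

$221.60

FIFO COGS: 74 @ $14.45 + 88 @ $15.15 + 355 @ $9.75 = $5,863.75
LIFO COGS: 95 @ $13.75 + 381 @ $9.75 + 41 @ $15.15 = $5,642.15
Difference = |$5,863.75 − $5,642.15| = $221.60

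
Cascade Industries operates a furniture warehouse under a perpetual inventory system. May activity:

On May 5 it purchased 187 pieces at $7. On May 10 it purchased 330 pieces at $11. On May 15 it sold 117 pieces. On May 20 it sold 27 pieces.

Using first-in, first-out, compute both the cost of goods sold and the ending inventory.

May 15, 117 sold [FIFO — oldest first]: 117 @ $7 = $819
May 20, 27 sold [FIFO — oldest first]: 27 @ $7 = $189
Total COGS = $819 + $189 = $1,008
Ending inventory: 43 @ $7 + 330 @ $11 = $3,931

COGS = $1,008; ending inventory = $3,931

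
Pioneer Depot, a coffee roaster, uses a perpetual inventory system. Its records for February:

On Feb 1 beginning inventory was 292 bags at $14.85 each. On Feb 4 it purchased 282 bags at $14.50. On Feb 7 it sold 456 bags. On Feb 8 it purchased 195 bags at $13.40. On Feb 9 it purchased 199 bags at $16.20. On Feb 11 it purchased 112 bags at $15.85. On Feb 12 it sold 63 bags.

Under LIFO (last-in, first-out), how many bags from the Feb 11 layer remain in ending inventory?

49

Feb 7, 456 sold [LIFO — newest first]: 282 @ $14.50 + 174 @ $14.85 = $6,672.90
Feb 12, 63 sold [LIFO — newest first]: 63 @ $15.85 = $998.55
Total COGS = $6,672.90 + $998.55 = $7,671.45
Ending inventory: 118 @ $14.85 + 195 @ $13.40 + 199 @ $16.20 + 49 @ $15.85 = $8,365.75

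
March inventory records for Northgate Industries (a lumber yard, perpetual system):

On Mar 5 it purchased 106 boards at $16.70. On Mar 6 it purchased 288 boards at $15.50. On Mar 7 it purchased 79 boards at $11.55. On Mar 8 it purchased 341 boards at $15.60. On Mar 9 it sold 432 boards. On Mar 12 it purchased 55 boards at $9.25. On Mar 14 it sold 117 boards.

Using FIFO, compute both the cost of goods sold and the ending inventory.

Mar 9, 432 sold [FIFO — oldest first]: 106 @ $16.70 + 288 @ $15.50 + 38 @ $11.55 = $6,673.10
Mar 14, 117 sold [FIFO — oldest first]: 41 @ $11.55 + 76 @ $15.60 = $1,659.15
Total COGS = $6,673.10 + $1,659.15 = $8,332.25
Ending inventory: 265 @ $15.60 + 55 @ $9.25 = $4,642.75

COGS = $8,332.25; ending inventory = $4,642.75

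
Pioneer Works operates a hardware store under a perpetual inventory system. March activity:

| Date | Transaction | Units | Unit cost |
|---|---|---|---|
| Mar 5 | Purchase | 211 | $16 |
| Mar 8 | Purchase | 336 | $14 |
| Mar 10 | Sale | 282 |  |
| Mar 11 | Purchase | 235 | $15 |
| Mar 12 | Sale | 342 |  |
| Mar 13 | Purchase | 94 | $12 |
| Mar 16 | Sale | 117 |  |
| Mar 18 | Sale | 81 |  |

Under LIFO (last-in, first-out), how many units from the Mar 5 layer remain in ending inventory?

54

Mar 10, 282 sold [LIFO — newest first]: 282 @ $14 = $3,948
Mar 12, 342 sold [LIFO — newest first]: 235 @ $15 + 54 @ $14 + 53 @ $16 = $5,129
Mar 16, 117 sold [LIFO — newest first]: 94 @ $12 + 23 @ $16 = $1,496
Mar 18, 81 sold [LIFO — newest first]: 81 @ $16 = $1,296
Total COGS = $3,948 + $5,129 + $1,496 + $1,296 = $11,869
Ending inventory: 54 @ $16 = $864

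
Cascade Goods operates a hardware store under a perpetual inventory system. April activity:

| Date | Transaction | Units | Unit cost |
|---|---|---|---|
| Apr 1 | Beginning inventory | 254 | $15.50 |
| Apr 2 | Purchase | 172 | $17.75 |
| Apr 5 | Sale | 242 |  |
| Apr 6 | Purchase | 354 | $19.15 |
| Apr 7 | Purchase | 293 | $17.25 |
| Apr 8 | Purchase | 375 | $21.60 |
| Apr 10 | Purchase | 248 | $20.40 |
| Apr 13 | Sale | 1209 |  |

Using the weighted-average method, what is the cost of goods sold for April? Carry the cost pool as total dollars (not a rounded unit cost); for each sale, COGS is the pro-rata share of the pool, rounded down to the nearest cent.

After Apr 1: 254 on hand, pool $3,937.00 (≈ $15.5000 each)
After Apr 2: 426 on hand, pool $6,990.00 (≈ $16.4085 each)
Apr 5, sell 242: 242/426 × $6,990.00 → $3,970.84
After Apr 6: 538 on hand, pool $9,798.26 (≈ $18.2124 each)
After Apr 7: 831 on hand, pool $14,852.51 (≈ $17.8731 each)
After Apr 8: 1206 on hand, pool $22,952.51 (≈ $19.0319 each)
After Apr 10: 1454 on hand, pool $28,011.71 (≈ $19.2653 each)
Apr 13, sell 1209: 1209/1454 × $28,011.71 → $23,291.71
Total COGS = $3,970.84 + $23,291.71 = $27,262.55
Ending inventory (cost pool remaining) = $4,720.00

COGS = $27,262.55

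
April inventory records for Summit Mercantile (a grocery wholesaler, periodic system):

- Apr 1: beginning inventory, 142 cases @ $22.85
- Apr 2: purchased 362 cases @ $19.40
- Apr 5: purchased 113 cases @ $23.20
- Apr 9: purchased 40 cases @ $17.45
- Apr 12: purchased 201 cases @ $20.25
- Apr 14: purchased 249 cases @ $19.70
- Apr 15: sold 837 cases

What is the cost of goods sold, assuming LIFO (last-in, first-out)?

Apr 15, 837 sold [LIFO — newest first]: 249 @ $19.70 + 201 @ $20.25 + 40 @ $17.45 + 113 @ $23.20 + 234 @ $19.40 = $16,834.75
Ending inventory: 142 @ $22.85 + 128 @ $19.40 = $5,727.90

COGS = $16,834.75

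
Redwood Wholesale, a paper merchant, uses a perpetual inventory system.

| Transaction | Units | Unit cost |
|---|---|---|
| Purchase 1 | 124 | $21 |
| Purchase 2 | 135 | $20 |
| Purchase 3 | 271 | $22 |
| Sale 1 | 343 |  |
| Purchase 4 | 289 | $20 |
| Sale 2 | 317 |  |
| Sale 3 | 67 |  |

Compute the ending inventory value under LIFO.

Ending inventory = $1,932

Sale 1 (343) [LIFO — newest first]: 271 @ $22 + 72 @ $20 = $7,402
Sale 2 (317) [LIFO — newest first]: 289 @ $20 + 28 @ $20 = $6,340
Sale 3 (67) [LIFO — newest first]: 35 @ $20 + 32 @ $21 = $1,372
Total COGS = $7,402 + $6,340 + $1,372 = $15,114
Ending inventory: 92 @ $21 = $1,932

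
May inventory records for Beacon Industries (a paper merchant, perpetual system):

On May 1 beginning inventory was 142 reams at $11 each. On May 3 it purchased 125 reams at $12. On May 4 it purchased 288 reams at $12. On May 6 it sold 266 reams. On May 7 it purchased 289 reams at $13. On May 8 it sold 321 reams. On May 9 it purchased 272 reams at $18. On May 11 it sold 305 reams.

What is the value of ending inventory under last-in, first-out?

May 6, 266 sold [LIFO — newest first]: 266 @ $12 = $3,192
May 8, 321 sold [LIFO — newest first]: 289 @ $13 + 22 @ $12 + 10 @ $12 = $4,141
May 11, 305 sold [LIFO — newest first]: 272 @ $18 + 33 @ $12 = $5,292
Total COGS = $3,192 + $4,141 + $5,292 = $12,625
Ending inventory: 142 @ $11 + 82 @ $12 = $2,546

Ending inventory = $2,546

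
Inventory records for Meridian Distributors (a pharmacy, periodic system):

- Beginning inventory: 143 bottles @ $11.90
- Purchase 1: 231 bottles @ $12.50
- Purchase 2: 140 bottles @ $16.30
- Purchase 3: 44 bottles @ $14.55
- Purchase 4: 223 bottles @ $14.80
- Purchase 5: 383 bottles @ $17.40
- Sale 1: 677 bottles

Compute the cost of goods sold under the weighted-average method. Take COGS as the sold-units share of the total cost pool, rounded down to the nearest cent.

COGS = $10,164.30

Sale 1, sell 677: 677/1164 × $17,476.00 → $10,164.30
Ending inventory (cost pool remaining) = $7,311.70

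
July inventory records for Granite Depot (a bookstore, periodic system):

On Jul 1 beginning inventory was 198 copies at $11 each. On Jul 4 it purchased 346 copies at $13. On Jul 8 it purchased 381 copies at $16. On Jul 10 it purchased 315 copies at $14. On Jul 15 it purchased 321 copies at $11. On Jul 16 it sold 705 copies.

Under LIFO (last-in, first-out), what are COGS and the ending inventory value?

COGS = $9,045; ending inventory = $11,668

Jul 16, 705 sold [LIFO — newest first]: 321 @ $11 + 315 @ $14 + 69 @ $16 = $9,045
Ending inventory: 198 @ $11 + 346 @ $13 + 312 @ $16 = $11,668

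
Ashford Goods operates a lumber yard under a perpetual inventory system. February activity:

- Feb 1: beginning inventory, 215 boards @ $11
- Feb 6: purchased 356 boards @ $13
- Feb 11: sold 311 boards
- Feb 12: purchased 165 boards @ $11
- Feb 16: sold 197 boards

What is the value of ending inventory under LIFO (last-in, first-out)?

Feb 11, 311 sold [LIFO — newest first]: 311 @ $13 = $4,043
Feb 16, 197 sold [LIFO — newest first]: 165 @ $11 + 32 @ $13 = $2,231
Total COGS = $4,043 + $2,231 = $6,274
Ending inventory: 215 @ $11 + 13 @ $13 = $2,534
Check: goods available $8,808 = COGS $6,274 + ending $2,534

Ending inventory = $2,534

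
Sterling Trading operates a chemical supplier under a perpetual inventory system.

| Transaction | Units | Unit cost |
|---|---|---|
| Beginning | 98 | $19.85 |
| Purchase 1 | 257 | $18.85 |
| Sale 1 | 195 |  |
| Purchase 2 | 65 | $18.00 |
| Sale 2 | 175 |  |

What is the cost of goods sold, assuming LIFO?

COGS = $6,967.25

Sale 1 (195) [LIFO — newest first]: 195 @ $18.85 = $3,675.75
Sale 2 (175) [LIFO — newest first]: 65 @ $18.00 + 62 @ $18.85 + 48 @ $19.85 = $3,291.50
Total COGS = $3,675.75 + $3,291.50 = $6,967.25
Ending inventory: 50 @ $19.85 = $992.50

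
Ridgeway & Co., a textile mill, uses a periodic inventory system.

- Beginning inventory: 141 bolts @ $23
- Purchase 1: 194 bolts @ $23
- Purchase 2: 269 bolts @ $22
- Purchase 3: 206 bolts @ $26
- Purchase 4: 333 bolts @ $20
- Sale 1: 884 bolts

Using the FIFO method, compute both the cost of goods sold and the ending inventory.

COGS = $20,459; ending inventory = $5,180

Sale 1 (884) [FIFO — oldest first]: 141 @ $23 + 194 @ $23 + 269 @ $22 + 206 @ $26 + 74 @ $20 = $20,459
Ending inventory: 259 @ $20 = $5,180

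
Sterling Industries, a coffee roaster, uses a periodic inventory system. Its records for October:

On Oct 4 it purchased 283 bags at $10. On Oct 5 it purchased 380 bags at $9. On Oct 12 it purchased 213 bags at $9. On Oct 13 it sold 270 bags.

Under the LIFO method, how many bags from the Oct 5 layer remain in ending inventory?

Oct 13, 270 sold [LIFO — newest first]: 213 @ $9 + 57 @ $9 = $2,430
Ending inventory: 283 @ $10 + 323 @ $9 = $5,737
Check: goods available $8,167 = COGS $2,430 + ending $5,737

323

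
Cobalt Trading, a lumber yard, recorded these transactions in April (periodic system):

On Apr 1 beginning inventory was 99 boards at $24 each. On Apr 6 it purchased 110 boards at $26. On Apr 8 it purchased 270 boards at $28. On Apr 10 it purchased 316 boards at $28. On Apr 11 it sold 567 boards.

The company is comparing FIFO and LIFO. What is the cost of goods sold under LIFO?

FIFO COGS: 99 @ $24 + 110 @ $26 + 270 @ $28 + 88 @ $28 = $15,260
LIFO COGS: 316 @ $28 + 251 @ $28 = $15,876

COGS = $15,876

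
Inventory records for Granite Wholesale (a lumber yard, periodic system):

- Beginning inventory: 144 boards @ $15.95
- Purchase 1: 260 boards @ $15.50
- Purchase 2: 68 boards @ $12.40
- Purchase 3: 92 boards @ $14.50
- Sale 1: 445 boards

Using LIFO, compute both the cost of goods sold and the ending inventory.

COGS = $6,605.95; ending inventory = $1,898.05

Sale 1 (445) [LIFO — newest first]: 92 @ $14.50 + 68 @ $12.40 + 260 @ $15.50 + 25 @ $15.95 = $6,605.95
Ending inventory: 119 @ $15.95 = $1,898.05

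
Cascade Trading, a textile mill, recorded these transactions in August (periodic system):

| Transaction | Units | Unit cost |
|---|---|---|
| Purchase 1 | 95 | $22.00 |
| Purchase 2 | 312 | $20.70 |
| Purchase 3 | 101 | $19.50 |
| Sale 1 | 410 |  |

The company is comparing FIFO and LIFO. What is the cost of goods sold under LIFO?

FIFO COGS: 95 @ $22.00 + 312 @ $20.70 + 3 @ $19.50 = $8,606.90
LIFO COGS: 101 @ $19.50 + 309 @ $20.70 = $8,365.80

COGS = $8,365.80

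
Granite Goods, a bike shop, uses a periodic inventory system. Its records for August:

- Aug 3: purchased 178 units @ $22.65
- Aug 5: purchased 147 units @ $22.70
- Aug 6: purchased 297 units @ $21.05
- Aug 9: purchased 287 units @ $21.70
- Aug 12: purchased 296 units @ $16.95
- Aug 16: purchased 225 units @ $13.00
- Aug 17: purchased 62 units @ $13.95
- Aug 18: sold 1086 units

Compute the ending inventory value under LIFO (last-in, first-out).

Aug 18, 1086 sold [LIFO — newest first]: 62 @ $13.95 + 225 @ $13.00 + 296 @ $16.95 + 287 @ $21.70 + 216 @ $21.05 = $19,581.80
Ending inventory: 178 @ $22.65 + 147 @ $22.70 + 81 @ $21.05 = $9,073.65

Ending inventory = $9,073.65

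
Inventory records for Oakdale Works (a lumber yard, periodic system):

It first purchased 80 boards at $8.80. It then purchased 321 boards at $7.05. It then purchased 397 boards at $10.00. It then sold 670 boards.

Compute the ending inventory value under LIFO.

Ending inventory = $1,042.40

Sale 1 (670) [LIFO — newest first]: 397 @ $10.00 + 273 @ $7.05 = $5,894.65
Ending inventory: 80 @ $8.80 + 48 @ $7.05 = $1,042.40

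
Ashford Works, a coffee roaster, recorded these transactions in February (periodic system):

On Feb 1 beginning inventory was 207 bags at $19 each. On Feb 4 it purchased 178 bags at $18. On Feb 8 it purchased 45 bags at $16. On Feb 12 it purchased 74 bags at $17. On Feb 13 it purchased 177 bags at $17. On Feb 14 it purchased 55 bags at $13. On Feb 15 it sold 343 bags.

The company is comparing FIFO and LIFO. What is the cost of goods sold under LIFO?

FIFO COGS: 207 @ $19 + 136 @ $18 = $6,381
LIFO COGS: 55 @ $13 + 177 @ $17 + 74 @ $17 + 37 @ $16 = $5,574

COGS = $5,574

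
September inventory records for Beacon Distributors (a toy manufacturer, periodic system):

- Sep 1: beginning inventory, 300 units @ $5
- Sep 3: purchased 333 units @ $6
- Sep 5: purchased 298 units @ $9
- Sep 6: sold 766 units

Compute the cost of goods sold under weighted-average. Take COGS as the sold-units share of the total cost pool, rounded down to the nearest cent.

Sep 6, sell 766: 766/931 × $6,180.00 → $5,084.72
Ending inventory (cost pool remaining) = $1,095.28
Check: goods available $6,180.00 = COGS $5,084.72 + ending $1,095.28

COGS = $5,084.72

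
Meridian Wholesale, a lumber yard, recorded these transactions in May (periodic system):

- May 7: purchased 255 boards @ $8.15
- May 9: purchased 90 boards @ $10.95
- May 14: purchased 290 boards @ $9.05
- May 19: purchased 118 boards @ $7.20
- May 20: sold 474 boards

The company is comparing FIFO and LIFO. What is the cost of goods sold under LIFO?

COGS = $4,196.80

FIFO COGS: 255 @ $8.15 + 90 @ $10.95 + 129 @ $9.05 = $4,231.20
LIFO COGS: 118 @ $7.20 + 290 @ $9.05 + 66 @ $10.95 = $4,196.80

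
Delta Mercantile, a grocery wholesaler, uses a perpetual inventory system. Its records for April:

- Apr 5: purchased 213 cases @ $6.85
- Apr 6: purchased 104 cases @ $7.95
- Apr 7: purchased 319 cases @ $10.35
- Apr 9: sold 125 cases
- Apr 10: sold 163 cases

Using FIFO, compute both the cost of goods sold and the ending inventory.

COGS = $2,055.30; ending inventory = $3,532.20

Apr 9, 125 sold [FIFO — oldest first]: 125 @ $6.85 = $856.25
Apr 10, 163 sold [FIFO — oldest first]: 88 @ $6.85 + 75 @ $7.95 = $1,199.05
Total COGS = $856.25 + $1,199.05 = $2,055.30
Ending inventory: 29 @ $7.95 + 319 @ $10.35 = $3,532.20
Check: goods available $5,587.50 = COGS $2,055.30 + ending $3,532.20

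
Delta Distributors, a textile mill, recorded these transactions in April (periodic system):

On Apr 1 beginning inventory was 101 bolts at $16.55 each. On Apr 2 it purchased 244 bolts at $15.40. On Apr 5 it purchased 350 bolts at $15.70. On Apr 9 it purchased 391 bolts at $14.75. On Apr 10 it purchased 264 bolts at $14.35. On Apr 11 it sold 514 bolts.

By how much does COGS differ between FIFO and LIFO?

$606.55

FIFO COGS: 101 @ $16.55 + 244 @ $15.40 + 169 @ $15.70 = $8,082.45
LIFO COGS: 264 @ $14.35 + 250 @ $14.75 = $7,475.90
Difference = |$8,082.45 − $7,475.90| = $606.55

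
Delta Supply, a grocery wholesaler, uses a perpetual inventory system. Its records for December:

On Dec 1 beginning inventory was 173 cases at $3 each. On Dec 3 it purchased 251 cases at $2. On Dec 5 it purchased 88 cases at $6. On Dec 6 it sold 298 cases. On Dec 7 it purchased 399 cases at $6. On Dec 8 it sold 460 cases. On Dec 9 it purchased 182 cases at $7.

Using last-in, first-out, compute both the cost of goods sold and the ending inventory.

Dec 6, 298 sold [LIFO — newest first]: 88 @ $6 + 210 @ $2 = $948
Dec 8, 460 sold [LIFO — newest first]: 399 @ $6 + 41 @ $2 + 20 @ $3 = $2,536
Total COGS = $948 + $2,536 = $3,484
Ending inventory: 153 @ $3 + 182 @ $7 = $1,733

COGS = $3,484; ending inventory = $1,733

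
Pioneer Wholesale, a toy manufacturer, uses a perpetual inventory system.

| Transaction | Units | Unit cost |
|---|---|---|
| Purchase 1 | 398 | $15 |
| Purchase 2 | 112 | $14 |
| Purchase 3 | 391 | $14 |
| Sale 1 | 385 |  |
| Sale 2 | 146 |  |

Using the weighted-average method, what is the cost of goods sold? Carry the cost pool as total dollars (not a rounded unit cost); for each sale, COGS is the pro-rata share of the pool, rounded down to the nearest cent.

COGS = $7,668.55

After Purchase 1: 398 on hand, pool $5,970.00 (≈ $15.0000 each)
After Purchase 2: 510 on hand, pool $7,538.00 (≈ $14.7804 each)
After Purchase 3: 901 on hand, pool $13,012.00 (≈ $14.4417 each)
Sale 1, sell 385: 385/901 × $13,012.00 → $5,560.06
Sale 2, sell 146: 146/516 × $7,451.94 → $2,108.49
Total COGS = $5,560.06 + $2,108.49 = $7,668.55
Ending inventory (cost pool remaining) = $5,343.45
Check: goods available $13,012.00 = COGS $7,668.55 + ending $5,343.45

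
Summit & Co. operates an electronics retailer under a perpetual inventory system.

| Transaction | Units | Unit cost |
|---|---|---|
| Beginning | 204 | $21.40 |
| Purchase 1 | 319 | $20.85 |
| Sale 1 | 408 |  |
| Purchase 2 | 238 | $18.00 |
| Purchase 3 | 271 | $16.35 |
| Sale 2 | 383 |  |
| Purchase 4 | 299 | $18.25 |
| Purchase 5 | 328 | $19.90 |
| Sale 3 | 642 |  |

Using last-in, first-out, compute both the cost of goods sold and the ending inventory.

Sale 1 (408) [LIFO — newest first]: 319 @ $20.85 + 89 @ $21.40 = $8,555.75
Sale 2 (383) [LIFO — newest first]: 271 @ $16.35 + 112 @ $18.00 = $6,446.85
Sale 3 (642) [LIFO — newest first]: 328 @ $19.90 + 299 @ $18.25 + 15 @ $18.00 = $12,253.95
Total COGS = $8,555.75 + $6,446.85 + $12,253.95 = $27,256.55
Ending inventory: 115 @ $21.40 + 111 @ $18.00 = $4,459.00
Check: goods available $31,715.55 = COGS $27,256.55 + ending $4,459.00

COGS = $27,256.55; ending inventory = $4,459.00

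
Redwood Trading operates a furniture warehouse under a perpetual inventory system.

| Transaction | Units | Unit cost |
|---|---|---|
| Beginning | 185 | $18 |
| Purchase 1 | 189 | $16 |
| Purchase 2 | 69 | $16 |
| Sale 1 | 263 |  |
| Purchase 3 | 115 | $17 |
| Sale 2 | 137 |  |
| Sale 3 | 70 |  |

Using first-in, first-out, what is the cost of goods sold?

COGS = $7,917

Sale 1 (263) [FIFO — oldest first]: 185 @ $18 + 78 @ $16 = $4,578
Sale 2 (137) [FIFO — oldest first]: 111 @ $16 + 26 @ $16 = $2,192
Sale 3 (70) [FIFO — oldest first]: 43 @ $16 + 27 @ $17 = $1,147
Total COGS = $4,578 + $2,192 + $1,147 = $7,917
Ending inventory: 88 @ $17 = $1,496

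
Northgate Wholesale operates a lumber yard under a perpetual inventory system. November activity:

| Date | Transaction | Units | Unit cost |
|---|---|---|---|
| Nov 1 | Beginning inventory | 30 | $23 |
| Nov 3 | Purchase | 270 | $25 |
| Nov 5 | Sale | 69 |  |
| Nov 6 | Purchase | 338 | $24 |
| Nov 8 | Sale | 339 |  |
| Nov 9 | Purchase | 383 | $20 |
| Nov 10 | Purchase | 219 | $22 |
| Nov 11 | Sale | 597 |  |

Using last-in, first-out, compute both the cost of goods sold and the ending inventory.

COGS = $22,240; ending inventory = $5,790

Nov 5, 69 sold [LIFO — newest first]: 69 @ $25 = $1,725
Nov 8, 339 sold [LIFO — newest first]: 338 @ $24 + 1 @ $25 = $8,137
Nov 11, 597 sold [LIFO — newest first]: 219 @ $22 + 378 @ $20 = $12,378
Total COGS = $1,725 + $8,137 + $12,378 = $22,240
Ending inventory: 30 @ $23 + 200 @ $25 + 5 @ $20 = $5,790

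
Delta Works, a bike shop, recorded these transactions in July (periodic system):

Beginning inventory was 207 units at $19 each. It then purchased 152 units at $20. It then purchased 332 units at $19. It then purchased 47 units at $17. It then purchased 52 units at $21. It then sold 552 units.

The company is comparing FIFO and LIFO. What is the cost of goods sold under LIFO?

FIFO COGS: 207 @ $19 + 152 @ $20 + 193 @ $19 = $10,640
LIFO COGS: 52 @ $21 + 47 @ $17 + 332 @ $19 + 121 @ $20 = $10,619

COGS = $10,619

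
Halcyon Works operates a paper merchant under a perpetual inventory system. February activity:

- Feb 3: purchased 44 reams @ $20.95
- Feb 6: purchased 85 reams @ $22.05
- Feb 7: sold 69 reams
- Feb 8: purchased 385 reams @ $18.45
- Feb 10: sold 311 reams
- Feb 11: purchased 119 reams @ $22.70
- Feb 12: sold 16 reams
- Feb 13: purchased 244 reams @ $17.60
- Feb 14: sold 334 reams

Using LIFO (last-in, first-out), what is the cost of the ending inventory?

Ending inventory = $2,935.00

Feb 7, 69 sold [LIFO — newest first]: 69 @ $22.05 = $1,521.45
Feb 10, 311 sold [LIFO — newest first]: 311 @ $18.45 = $5,737.95
Feb 12, 16 sold [LIFO — newest first]: 16 @ $22.70 = $363.20
Feb 14, 334 sold [LIFO — newest first]: 244 @ $17.60 + 90 @ $22.70 = $6,337.40
Total COGS = $1,521.45 + $5,737.95 + $363.20 + $6,337.40 = $13,960.00
Ending inventory: 44 @ $20.95 + 16 @ $22.05 + 74 @ $18.45 + 13 @ $22.70 = $2,935.00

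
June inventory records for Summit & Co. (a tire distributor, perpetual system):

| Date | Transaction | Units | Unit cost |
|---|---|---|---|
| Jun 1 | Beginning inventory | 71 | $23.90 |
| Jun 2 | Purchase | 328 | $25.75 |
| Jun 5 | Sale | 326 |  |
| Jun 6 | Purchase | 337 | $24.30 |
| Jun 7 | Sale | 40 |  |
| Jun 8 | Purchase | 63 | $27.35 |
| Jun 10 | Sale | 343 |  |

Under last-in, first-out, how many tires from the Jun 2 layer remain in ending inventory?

Jun 5, 326 sold [LIFO — newest first]: 326 @ $25.75 = $8,394.50
Jun 7, 40 sold [LIFO — newest first]: 40 @ $24.30 = $972.00
Jun 10, 343 sold [LIFO — newest first]: 63 @ $27.35 + 280 @ $24.30 = $8,527.05
Total COGS = $8,394.50 + $972.00 + $8,527.05 = $17,893.55
Ending inventory: 71 @ $23.90 + 2 @ $25.75 + 17 @ $24.30 = $2,161.50
Check: goods available $20,055.05 = COGS $17,893.55 + ending $2,161.50

2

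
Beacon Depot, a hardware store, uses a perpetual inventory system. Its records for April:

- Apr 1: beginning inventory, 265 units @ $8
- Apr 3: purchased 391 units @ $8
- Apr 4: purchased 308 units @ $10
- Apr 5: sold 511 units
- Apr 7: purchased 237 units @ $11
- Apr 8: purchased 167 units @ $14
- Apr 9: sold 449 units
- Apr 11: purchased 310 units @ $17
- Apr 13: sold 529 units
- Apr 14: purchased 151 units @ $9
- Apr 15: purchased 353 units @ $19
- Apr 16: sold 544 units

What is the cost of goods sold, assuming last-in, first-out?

Apr 5, 511 sold [LIFO — newest first]: 308 @ $10 + 203 @ $8 = $4,704
Apr 9, 449 sold [LIFO — newest first]: 167 @ $14 + 237 @ $11 + 45 @ $8 = $5,305
Apr 13, 529 sold [LIFO — newest first]: 310 @ $17 + 143 @ $8 + 76 @ $8 = $7,022
Apr 16, 544 sold [LIFO — newest first]: 353 @ $19 + 151 @ $9 + 40 @ $8 = $8,386
Total COGS = $4,704 + $5,305 + $7,022 + $8,386 = $25,417
Ending inventory: 149 @ $8 = $1,192

COGS = $25,417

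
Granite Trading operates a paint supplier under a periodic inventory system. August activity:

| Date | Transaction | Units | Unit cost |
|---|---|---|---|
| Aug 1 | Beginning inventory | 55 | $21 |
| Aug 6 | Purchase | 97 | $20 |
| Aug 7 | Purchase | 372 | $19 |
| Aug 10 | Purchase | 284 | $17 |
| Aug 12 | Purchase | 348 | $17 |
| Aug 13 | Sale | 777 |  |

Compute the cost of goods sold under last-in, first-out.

Aug 13, 777 sold [LIFO — newest first]: 348 @ $17 + 284 @ $17 + 145 @ $19 = $13,499
Ending inventory: 55 @ $21 + 97 @ $20 + 227 @ $19 = $7,408
Check: goods available $20,907 = COGS $13,499 + ending $7,408

COGS = $13,499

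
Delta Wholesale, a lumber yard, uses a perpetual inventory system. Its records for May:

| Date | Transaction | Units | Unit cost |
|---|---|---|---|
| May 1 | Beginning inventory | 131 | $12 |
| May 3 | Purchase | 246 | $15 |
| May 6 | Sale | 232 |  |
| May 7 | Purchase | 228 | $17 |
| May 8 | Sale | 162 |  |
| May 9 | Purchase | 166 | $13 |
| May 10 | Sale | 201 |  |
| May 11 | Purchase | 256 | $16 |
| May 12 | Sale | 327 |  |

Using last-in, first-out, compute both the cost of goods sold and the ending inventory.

COGS = $14,132; ending inventory = $1,260

May 6, 232 sold [LIFO — newest first]: 232 @ $15 = $3,480
May 8, 162 sold [LIFO — newest first]: 162 @ $17 = $2,754
May 10, 201 sold [LIFO — newest first]: 166 @ $13 + 35 @ $17 = $2,753
May 12, 327 sold [LIFO — newest first]: 256 @ $16 + 31 @ $17 + 14 @ $15 + 26 @ $12 = $5,145
Total COGS = $3,480 + $2,754 + $2,753 + $5,145 = $14,132
Ending inventory: 105 @ $12 = $1,260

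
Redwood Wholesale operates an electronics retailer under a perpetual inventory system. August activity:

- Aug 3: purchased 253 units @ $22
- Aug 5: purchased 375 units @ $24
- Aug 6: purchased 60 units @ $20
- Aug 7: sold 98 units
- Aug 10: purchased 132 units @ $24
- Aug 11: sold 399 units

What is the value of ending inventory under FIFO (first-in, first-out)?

Ending inventory = $7,512

Aug 7, 98 sold [FIFO — oldest first]: 98 @ $22 = $2,156
Aug 11, 399 sold [FIFO — oldest first]: 155 @ $22 + 244 @ $24 = $9,266
Total COGS = $2,156 + $9,266 = $11,422
Ending inventory: 131 @ $24 + 60 @ $20 + 132 @ $24 = $7,512
Check: goods available $18,934 = COGS $11,422 + ending $7,512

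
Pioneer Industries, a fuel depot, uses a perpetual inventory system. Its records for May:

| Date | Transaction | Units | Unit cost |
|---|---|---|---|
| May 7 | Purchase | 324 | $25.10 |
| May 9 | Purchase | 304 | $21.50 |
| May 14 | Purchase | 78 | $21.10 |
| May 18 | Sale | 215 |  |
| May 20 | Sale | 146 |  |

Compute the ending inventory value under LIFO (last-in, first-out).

Ending inventory = $8,583.90

May 18, 215 sold [LIFO — newest first]: 78 @ $21.10 + 137 @ $21.50 = $4,591.30
May 20, 146 sold [LIFO — newest first]: 146 @ $21.50 = $3,139.00
Total COGS = $4,591.30 + $3,139.00 = $7,730.30
Ending inventory: 324 @ $25.10 + 21 @ $21.50 = $8,583.90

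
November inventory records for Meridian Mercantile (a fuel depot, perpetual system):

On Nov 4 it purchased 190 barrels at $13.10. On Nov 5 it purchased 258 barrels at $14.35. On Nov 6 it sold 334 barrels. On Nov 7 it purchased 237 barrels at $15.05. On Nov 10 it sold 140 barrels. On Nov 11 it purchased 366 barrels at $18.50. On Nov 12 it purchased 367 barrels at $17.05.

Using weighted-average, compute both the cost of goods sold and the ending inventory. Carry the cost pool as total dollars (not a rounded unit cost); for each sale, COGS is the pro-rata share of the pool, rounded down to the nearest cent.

COGS = $6,666.89; ending inventory = $16,119.61

After Nov 4: 190 on hand, pool $2,489.00 (≈ $13.1000 each)
After Nov 5: 448 on hand, pool $6,191.30 (≈ $13.8199 each)
Nov 6, sell 334: 334/448 × $6,191.30 → $4,615.83
After Nov 7: 351 on hand, pool $5,142.32 (≈ $14.6505 each)
Nov 10, sell 140: 140/351 × $5,142.32 → $2,051.06
After Nov 11: 577 on hand, pool $9,862.26 (≈ $17.0923 each)
After Nov 12: 944 on hand, pool $16,119.61 (≈ $17.0759 each)
Total COGS = $4,615.83 + $2,051.06 = $6,666.89
Ending inventory (cost pool remaining) = $16,119.61
Check: goods available $22,786.50 = COGS $6,666.89 + ending $16,119.61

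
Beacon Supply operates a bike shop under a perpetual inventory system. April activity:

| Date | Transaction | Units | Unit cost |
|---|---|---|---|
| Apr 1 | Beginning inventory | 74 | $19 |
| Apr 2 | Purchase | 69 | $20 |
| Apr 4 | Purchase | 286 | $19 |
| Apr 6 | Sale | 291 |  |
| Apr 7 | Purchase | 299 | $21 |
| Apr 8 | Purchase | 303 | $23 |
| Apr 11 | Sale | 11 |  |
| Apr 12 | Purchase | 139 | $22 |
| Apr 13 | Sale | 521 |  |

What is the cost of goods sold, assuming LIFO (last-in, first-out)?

Apr 6, 291 sold [LIFO — newest first]: 286 @ $19 + 5 @ $20 = $5,534
Apr 11, 11 sold [LIFO — newest first]: 11 @ $23 = $253
Apr 13, 521 sold [LIFO — newest first]: 139 @ $22 + 292 @ $23 + 90 @ $21 = $11,664
Total COGS = $5,534 + $253 + $11,664 = $17,451
Ending inventory: 74 @ $19 + 64 @ $20 + 209 @ $21 = $7,075
Check: goods available $24,526 = COGS $17,451 + ending $7,075

COGS = $17,451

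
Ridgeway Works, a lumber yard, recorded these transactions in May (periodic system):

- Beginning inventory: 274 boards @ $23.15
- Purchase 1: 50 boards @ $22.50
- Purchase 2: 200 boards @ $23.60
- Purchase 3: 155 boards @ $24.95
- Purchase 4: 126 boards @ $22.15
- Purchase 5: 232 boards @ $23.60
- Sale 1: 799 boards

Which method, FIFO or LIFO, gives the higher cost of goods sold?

LIFO

FIFO COGS: 274 @ $23.15 + 50 @ $22.50 + 200 @ $23.60 + 155 @ $24.95 + 120 @ $22.15 = $18,713.35
LIFO COGS: 232 @ $23.60 + 126 @ $22.15 + 155 @ $24.95 + 200 @ $23.60 + 50 @ $22.50 + 36 @ $23.15 = $18,811.75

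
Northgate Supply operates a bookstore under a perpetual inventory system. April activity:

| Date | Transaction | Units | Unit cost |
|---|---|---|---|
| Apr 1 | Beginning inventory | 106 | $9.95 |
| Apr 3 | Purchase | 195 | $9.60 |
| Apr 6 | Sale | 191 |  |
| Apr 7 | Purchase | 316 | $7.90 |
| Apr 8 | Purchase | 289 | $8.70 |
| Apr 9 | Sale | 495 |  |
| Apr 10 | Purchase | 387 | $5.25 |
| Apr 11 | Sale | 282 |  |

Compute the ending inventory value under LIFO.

Ending inventory = $2,513.35

Apr 6, 191 sold [LIFO — newest first]: 191 @ $9.60 = $1,833.60
Apr 9, 495 sold [LIFO — newest first]: 289 @ $8.70 + 206 @ $7.90 = $4,141.70
Apr 11, 282 sold [LIFO — newest first]: 282 @ $5.25 = $1,480.50
Total COGS = $1,833.60 + $4,141.70 + $1,480.50 = $7,455.80
Ending inventory: 106 @ $9.95 + 4 @ $9.60 + 110 @ $7.90 + 105 @ $5.25 = $2,513.35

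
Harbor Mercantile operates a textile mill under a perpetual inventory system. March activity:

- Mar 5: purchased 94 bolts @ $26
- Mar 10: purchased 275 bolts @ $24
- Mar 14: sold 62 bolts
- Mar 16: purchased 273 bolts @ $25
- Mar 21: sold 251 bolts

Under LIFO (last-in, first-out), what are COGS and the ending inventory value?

COGS = $7,763; ending inventory = $8,106

Mar 14, 62 sold [LIFO — newest first]: 62 @ $24 = $1,488
Mar 21, 251 sold [LIFO — newest first]: 251 @ $25 = $6,275
Total COGS = $1,488 + $6,275 = $7,763
Ending inventory: 94 @ $26 + 213 @ $24 + 22 @ $25 = $8,106
Check: goods available $15,869 = COGS $7,763 + ending $8,106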